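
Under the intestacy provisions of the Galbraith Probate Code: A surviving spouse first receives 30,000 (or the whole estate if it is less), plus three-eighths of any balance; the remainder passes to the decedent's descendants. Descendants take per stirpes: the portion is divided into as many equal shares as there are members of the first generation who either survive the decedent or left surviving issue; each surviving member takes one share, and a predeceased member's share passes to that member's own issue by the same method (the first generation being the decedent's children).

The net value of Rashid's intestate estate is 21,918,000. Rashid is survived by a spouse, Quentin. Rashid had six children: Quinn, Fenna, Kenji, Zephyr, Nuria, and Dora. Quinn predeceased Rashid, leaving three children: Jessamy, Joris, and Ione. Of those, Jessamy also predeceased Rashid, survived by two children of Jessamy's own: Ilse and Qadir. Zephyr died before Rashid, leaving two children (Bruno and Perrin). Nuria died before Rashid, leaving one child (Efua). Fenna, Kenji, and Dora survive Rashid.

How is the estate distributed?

Quentin: 8,238,000; Ilse: 380,000; Qadir: 380,000; Joris: 760,000; Ione: 760,000; Fenna: 2,280,000; Kenji: 2,280,000; Bruno: 1,140,000; Perrin: 1,140,000; Efua: 2,280,000; Dora: 2,280,000

Quentin first takes 30,000, leaving a balance of 21,888,000. Quentin then takes three-eighths of the balance (8,208,000), for a total of 8,238,000. The remaining 13,680,000 passes to the descendants.
The descendants' portion (13,680,000) is divided into 6 shares of 2,280,000: Fenna, Kenji, and Dora each take 2,280,000; Quinn's 2,280,000 share passes to Quinn's issue; Zephyr's 2,280,000 share passes to Zephyr's issue; Nuria's 2,280,000 share passes to Nuria's issue.
Quinn's share (2,280,000) is divided into 3 shares of 760,000: Joris and Ione each take 760,000; Jessamy's 760,000 share passes to Jessamy's issue.
Jessamy's share (760,000) is divided into 2 shares of 380,000: Ilse and Qadir each take 380,000.
Zephyr's share (2,280,000) is divided into 2 shares of 1,140,000: Bruno and Perrin each take 1,140,000.
Nuria's share (2,280,000) passes entirely to Efua.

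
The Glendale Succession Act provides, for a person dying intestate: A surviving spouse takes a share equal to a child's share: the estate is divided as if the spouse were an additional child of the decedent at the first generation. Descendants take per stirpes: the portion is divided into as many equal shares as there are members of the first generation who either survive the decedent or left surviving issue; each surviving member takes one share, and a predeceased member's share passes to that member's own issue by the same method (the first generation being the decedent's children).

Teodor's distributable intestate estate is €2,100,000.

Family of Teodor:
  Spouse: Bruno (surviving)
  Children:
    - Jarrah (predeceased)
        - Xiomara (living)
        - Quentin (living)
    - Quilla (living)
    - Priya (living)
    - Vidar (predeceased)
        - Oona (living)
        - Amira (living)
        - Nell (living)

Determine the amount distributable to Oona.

Oona receives €140,000.

The spouse counts as an additional share at the children's level, so there are 5 primary shares of €420,000. Bruno takes one such share (€420,000).
The children's combined portion (€1,680,000) is divided into 4 shares of €420,000: Quilla and Priya each take €420,000; Jarrah's €420,000 share passes to Jarrah's issue; Vidar's €420,000 share passes to Vidar's issue.
Jarrah's share (€420,000) is divided into 2 shares of €210,000: Xiomara and Quentin each take €210,000.
Vidar's share (€420,000) is divided into 3 shares of €140,000: Oona, Amira, and Nell each take €140,000.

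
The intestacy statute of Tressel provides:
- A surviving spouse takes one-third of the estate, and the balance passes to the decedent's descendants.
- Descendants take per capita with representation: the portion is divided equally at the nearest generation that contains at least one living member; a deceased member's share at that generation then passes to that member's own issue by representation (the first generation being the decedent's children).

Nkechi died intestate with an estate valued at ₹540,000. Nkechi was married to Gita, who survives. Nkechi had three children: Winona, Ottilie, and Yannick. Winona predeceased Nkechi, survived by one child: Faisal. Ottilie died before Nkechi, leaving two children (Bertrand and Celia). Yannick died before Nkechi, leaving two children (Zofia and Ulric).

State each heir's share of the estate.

Gita: ₹180,000; Faisal: ₹72,000; Bertrand: ₹72,000; Celia: ₹72,000; Zofia: ₹72,000; Ulric: ₹72,000

Gita takes one-third of ₹540,000 = ₹180,000. The remaining ₹360,000 passes to the descendants.
No child survives, so the initial division is made at the grandchildren's generation.
The descendants' portion (₹360,000) is divided into 5 shares of ₹72,000: Faisal, Bertrand, Celia, Zofia, and Ulric each take ₹72,000.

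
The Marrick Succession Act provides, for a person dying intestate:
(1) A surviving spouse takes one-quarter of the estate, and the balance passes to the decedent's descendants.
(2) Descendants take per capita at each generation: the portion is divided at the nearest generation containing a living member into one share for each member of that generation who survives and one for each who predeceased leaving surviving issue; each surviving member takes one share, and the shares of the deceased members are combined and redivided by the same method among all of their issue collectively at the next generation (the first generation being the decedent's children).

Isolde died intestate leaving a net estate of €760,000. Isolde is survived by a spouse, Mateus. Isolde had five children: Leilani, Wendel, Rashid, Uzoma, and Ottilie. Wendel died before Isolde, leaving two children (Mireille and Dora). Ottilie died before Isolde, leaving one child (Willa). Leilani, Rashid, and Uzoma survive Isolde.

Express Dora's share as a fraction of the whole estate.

Dora receives 1/10 of the estate.

Mateus takes one-quarter of €760,000 = €190,000. The remaining €570,000 passes to the descendants.
The descendants' portion (€570,000) is divided at the children's generation into 5 shares of €114,000. Leilani, Rashid, and Uzoma each take €114,000. The 2 shares of the deceased (Wendel and Ottilie) are combined into a pool of €228,000.
That pool (€228,000) is divided at the grandchildren's generation equally among Mireille, Dora, and Willa: €76,000 each.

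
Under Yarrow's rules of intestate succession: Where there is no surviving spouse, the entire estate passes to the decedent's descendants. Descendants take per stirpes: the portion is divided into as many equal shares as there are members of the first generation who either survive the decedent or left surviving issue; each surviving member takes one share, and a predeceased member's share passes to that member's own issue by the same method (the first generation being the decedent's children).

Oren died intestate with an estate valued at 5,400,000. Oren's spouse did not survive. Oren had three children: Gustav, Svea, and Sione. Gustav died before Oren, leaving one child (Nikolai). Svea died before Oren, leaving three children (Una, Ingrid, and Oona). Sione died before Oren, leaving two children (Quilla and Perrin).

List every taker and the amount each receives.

Nikolai: 1,800,000; Una: 600,000; Ingrid: 600,000; Oona: 600,000; Quilla: 900,000; Perrin: 900,000

The entire 5,400,000 passes to the descendants.
That amount (5,400,000) is divided into 3 shares of 1,800,000: Gustav's 1,800,000 share passes to Gustav's issue; Svea's 1,800,000 share passes to Svea's issue; Sione's 1,800,000 share passes to Sione's issue.
Gustav's share (1,800,000) passes entirely to Nikolai.
Svea's share (1,800,000) is divided into 3 shares of 600,000: Una, Ingrid, and Oona each take 600,000.
Sione's share (1,800,000) is divided into 2 shares of 900,000: Quilla and Perrin each take 900,000.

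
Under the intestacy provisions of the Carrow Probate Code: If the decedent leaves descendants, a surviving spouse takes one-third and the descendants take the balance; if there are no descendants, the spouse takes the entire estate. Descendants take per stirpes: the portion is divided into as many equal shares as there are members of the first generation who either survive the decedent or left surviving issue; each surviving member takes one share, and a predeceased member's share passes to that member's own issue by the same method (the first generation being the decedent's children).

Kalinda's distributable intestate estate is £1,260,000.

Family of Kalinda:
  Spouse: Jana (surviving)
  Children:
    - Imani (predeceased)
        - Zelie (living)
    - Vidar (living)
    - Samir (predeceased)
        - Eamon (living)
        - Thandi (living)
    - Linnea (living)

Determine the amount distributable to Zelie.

Jana takes one-third of £1,260,000 = £420,000. The remaining £840,000 passes to the descendants.
The descendants' portion (£840,000) is divided into 4 shares of £210,000: Vidar and Linnea each take £210,000; Imani's £210,000 share passes to Imani's issue; Samir's £210,000 share passes to Samir's issue.
Imani's share (£210,000) passes entirely to Zelie.
Samir's share (£210,000) is divided into 2 shares of £105,000: Eamon and Thandi each take £105,000.

Zelie receives £210,000.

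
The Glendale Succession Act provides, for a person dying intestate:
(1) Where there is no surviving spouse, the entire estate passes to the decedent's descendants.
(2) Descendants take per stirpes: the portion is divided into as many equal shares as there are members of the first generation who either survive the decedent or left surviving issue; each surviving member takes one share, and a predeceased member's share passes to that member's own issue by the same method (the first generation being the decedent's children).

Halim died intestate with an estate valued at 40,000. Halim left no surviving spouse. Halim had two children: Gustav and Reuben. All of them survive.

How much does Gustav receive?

The entire 40,000 passes to the descendants.
That amount (40,000) is divided into 2 shares of 20,000: Gustav and Reuben each take 20,000.

Gustav receives 20,000.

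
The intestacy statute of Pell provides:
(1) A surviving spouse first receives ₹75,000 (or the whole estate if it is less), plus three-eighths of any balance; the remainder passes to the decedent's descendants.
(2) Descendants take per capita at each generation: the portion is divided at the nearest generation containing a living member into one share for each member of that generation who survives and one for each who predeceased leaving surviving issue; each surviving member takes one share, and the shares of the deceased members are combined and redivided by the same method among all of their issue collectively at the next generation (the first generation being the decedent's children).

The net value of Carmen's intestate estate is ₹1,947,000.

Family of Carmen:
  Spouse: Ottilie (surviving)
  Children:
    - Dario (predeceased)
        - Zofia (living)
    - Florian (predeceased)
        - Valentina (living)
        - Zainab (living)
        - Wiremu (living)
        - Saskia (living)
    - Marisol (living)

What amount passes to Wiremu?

Wiremu receives ₹156,000.

Ottilie first takes ₹75,000, leaving a balance of ₹1,872,000. Ottilie then takes three-eighths of the balance (₹702,000), for a total of ₹777,000. The remaining ₹1,170,000 passes to the descendants.
The descendants' portion (₹1,170,000) is divided at the children's generation into 3 shares of ₹390,000. Marisol takes ₹390,000. The 2 shares of the deceased (Dario and Florian) are combined into a pool of ₹780,000.
That pool (₹780,000) is divided at the grandchildren's generation equally among Zofia, Valentina, Zainab, Wiremu, and Saskia: ₹156,000 each.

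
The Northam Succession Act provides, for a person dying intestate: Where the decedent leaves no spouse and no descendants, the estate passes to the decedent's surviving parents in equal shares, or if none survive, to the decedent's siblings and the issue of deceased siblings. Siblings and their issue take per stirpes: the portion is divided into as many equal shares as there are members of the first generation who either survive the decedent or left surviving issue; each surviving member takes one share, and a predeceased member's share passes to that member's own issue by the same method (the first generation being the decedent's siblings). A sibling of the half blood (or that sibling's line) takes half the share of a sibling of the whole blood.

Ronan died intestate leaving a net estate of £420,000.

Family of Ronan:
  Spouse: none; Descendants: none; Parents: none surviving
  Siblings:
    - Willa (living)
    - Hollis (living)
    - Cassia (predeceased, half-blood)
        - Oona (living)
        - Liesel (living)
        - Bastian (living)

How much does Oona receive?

Oona receives £28,000.

The entire £420,000 passes to the siblings and their issue.
Counting each half-blood sibling's line as half a unit, there are 5/2 units in £420,000, so one unit is £168,000. Whole-blood lines (Willa and Hollis) take £168,000 each; half-blood lines (Cassia) take £84,000 each.
Cassia's share (£84,000) is divided into 3 shares of £28,000: Oona, Liesel, and Bastian each take £28,000.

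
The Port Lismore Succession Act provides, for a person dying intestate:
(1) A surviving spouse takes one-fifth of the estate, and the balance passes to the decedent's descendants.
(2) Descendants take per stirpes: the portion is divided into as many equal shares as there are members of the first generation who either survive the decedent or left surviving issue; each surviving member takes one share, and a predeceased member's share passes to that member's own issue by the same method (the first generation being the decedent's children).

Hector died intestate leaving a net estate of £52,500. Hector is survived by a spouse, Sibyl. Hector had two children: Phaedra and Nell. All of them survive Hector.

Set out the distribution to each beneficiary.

Sibyl takes one-fifth of £52,500 = £10,500. The remaining £42,000 passes to the descendants.
The descendants' portion (£42,000) is divided into 2 shares of £21,000: Phaedra and Nell each take £21,000.

Sibyl: £10,500; Phaedra: £21,000; Nell: £21,000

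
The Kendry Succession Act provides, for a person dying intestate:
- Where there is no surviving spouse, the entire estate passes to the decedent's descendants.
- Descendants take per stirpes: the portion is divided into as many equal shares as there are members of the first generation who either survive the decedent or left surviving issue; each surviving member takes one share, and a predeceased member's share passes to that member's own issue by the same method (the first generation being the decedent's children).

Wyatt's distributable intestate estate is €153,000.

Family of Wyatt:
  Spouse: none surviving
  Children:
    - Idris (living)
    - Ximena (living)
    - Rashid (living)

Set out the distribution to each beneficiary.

Idris: €51,000; Ximena: €51,000; Rashid: €51,000

The entire €153,000 passes to the descendants.
That amount (€153,000) is divided into 3 shares of €51,000: Idris, Ximena, and Rashid each take €51,000.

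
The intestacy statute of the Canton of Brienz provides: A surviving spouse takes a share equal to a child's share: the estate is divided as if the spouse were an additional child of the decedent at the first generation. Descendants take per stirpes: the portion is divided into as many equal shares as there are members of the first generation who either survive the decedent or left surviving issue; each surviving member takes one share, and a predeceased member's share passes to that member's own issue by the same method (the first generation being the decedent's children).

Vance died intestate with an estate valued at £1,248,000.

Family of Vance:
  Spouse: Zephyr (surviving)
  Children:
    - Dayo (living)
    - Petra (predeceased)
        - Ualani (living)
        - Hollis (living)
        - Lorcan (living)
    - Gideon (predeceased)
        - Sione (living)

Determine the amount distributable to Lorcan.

The spouse counts as an additional share at the children's level, so there are 4 primary shares of £312,000. Zephyr takes one such share (£312,000).
The children's combined portion (£936,000) is divided into 3 shares of £312,000: Dayo takes £312,000; Petra's £312,000 share passes to Petra's issue; Gideon's £312,000 share passes to Gideon's issue.
Petra's share (£312,000) is divided into 3 shares of £104,000: Ualani, Hollis, and Lorcan each take £104,000.
Gideon's share (£312,000) passes entirely to Sione.

Lorcan receives £104,000.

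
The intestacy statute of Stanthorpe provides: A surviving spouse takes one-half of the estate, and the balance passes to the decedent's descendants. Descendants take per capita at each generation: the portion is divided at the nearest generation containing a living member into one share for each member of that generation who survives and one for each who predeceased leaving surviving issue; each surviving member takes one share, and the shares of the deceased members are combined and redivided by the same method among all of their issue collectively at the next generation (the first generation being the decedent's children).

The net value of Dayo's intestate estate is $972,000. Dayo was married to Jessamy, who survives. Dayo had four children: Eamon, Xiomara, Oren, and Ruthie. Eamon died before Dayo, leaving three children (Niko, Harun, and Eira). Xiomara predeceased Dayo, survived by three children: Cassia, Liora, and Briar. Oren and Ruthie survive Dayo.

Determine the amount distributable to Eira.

Jessamy takes one-half of $972,000 = $486,000. The remaining $486,000 passes to the descendants.
The descendants' portion ($486,000) is divided at the children's generation into 4 shares of $121,500. Oren and Ruthie each take $121,500. The 2 shares of the deceased (Eamon and Xiomara) are combined into a pool of $243,000.
That pool ($243,000) is divided at the grandchildren's generation equally among Niko, Harun, Eira, Cassia, Liora, and Briar: $40,500 each.

Eira receives $40,500.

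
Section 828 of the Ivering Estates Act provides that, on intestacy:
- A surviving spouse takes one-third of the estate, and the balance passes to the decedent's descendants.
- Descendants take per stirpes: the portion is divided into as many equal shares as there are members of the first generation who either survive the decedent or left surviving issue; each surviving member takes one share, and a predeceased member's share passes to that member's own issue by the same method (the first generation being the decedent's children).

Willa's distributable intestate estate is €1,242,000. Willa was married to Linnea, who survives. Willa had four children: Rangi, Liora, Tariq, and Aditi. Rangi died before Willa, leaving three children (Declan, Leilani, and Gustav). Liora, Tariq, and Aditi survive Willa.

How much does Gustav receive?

Gustav receives €69,000.

Linnea takes one-third of €1,242,000 = €414,000. The remaining €828,000 passes to the descendants.
The descendants' portion (€828,000) is divided into 4 shares of €207,000: Liora, Tariq, and Aditi each take €207,000; Rangi's €207,000 share passes to Rangi's issue.
Rangi's share (€207,000) is divided into 3 shares of €69,000: Declan, Leilani, and Gustav each take €69,000.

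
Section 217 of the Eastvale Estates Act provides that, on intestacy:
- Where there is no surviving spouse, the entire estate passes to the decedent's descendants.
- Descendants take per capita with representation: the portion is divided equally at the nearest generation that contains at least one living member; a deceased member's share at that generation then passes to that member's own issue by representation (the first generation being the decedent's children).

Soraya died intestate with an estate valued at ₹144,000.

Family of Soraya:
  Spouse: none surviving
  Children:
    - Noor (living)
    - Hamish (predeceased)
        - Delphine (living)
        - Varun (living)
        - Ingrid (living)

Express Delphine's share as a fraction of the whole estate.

Delphine receives 1/6 of the estate.

The entire ₹144,000 passes to the descendants.
That amount (₹144,000) is divided into 2 shares of ₹72,000: Noor takes ₹72,000; Hamish's ₹72,000 share passes to Hamish's issue.
Hamish's share (₹72,000) is divided into 3 shares of ₹24,000: Delphine, Varun, and Ingrid each take ₹24,000.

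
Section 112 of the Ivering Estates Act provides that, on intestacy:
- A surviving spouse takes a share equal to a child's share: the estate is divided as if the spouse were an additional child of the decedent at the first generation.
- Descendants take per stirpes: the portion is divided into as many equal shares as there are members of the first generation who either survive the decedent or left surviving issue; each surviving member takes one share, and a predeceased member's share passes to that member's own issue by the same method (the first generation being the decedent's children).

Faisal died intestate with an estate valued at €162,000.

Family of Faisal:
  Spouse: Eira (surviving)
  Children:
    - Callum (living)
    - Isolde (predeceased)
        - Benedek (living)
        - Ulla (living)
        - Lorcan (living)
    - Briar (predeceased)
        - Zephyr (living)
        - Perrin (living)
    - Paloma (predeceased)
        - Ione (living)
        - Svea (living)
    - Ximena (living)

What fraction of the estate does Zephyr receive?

Zephyr receives 1/12 of the estate.

The spouse counts as an additional share at the children's level, so there are 6 primary shares of €27,000. Eira takes one such share (€27,000).
The children's combined portion (€135,000) is divided into 5 shares of €27,000: Callum and Ximena each take €27,000; Isolde's €27,000 share passes to Isolde's issue; Briar's €27,000 share passes to Briar's issue; Paloma's €27,000 share passes to Paloma's issue.
Isolde's share (€27,000) is divided into 3 shares of €9,000: Benedek, Ulla, and Lorcan each take €9,000.
Briar's share (€27,000) is divided into 2 shares of €13,500: Zephyr and Perrin each take €13,500.
Paloma's share (€27,000) is divided into 2 shares of €13,500: Ione and Svea each take €13,500.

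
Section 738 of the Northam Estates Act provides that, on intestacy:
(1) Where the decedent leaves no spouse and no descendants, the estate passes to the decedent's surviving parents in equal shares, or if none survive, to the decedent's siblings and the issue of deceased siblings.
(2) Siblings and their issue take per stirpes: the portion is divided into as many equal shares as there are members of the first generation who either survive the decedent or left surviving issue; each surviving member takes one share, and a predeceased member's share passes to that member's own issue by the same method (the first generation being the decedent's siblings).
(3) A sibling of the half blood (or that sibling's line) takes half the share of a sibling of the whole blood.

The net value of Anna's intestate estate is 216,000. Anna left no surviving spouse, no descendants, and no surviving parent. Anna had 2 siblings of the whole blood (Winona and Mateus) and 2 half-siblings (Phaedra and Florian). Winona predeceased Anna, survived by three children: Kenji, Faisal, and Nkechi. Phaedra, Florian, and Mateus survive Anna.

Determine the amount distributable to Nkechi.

The entire 216,000 passes to the siblings and their issue.
Counting each half-blood sibling's line as half a unit, there are 3 units in 216,000, so one unit is 72,000. Whole-blood lines (Winona and Mateus) take 72,000 each; half-blood lines (Phaedra and Florian) take 36,000 each.
Winona's share (72,000) is divided into 3 shares of 24,000: Kenji, Faisal, and Nkechi each take 24,000.

Nkechi receives 24,000.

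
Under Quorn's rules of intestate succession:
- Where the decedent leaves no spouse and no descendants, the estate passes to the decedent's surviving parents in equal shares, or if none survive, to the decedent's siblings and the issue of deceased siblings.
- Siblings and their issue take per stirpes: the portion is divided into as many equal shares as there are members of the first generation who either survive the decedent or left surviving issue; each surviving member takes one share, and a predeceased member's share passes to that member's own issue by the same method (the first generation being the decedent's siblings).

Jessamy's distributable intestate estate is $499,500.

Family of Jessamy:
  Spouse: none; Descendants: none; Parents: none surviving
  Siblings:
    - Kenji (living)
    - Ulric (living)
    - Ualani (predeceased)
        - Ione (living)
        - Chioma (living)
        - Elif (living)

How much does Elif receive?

Elif receives $55,500.

The entire $499,500 passes to the siblings and their issue.
That amount ($499,500) is divided into 3 shares of $166,500: Kenji and Ulric each take $166,500; Ualani's $166,500 share passes to Ualani's issue.
Ualani's share ($166,500) is divided into 3 shares of $55,500: Ione, Chioma, and Elif each take $55,500.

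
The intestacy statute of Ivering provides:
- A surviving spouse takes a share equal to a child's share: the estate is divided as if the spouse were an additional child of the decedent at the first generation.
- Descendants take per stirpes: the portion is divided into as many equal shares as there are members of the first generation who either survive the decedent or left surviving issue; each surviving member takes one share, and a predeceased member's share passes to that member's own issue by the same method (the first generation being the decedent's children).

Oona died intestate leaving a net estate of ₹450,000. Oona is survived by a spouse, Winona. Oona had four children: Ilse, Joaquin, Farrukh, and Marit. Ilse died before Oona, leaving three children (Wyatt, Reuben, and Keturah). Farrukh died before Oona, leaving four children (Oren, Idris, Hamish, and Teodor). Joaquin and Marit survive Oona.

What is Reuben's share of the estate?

Reuben receives ₹30,000.

The spouse counts as an additional share at the children's level, so there are 5 primary shares of ₹90,000. Winona takes one such share (₹90,000).
The children's combined portion (₹360,000) is divided into 4 shares of ₹90,000: Joaquin and Marit each take ₹90,000; Ilse's ₹90,000 share passes to Ilse's issue; Farrukh's ₹90,000 share passes to Farrukh's issue.
Ilse's share (₹90,000) is divided into 3 shares of ₹30,000: Wyatt, Reuben, and Keturah each take ₹30,000.
Farrukh's share (₹90,000) is divided into 4 shares of ₹22,500: Oren, Idris, Hamish, and Teodor each take ₹22,500.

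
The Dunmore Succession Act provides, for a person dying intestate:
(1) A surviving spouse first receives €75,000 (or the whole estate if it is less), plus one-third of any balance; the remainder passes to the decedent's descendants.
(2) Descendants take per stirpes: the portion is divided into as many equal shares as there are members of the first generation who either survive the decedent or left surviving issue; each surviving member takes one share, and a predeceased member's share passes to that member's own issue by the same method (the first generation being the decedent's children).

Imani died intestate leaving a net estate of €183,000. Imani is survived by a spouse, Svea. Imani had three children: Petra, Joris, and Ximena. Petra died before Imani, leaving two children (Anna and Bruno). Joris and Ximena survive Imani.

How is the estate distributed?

Svea first takes €75,000, leaving a balance of €108,000. Svea then takes one-third of the balance (€36,000), for a total of €111,000. The remaining €72,000 passes to the descendants.
The descendants' portion (€72,000) is divided into 3 shares of €24,000: Joris and Ximena each take €24,000; Petra's €24,000 share passes to Petra's issue.
Petra's share (€24,000) is divided into 2 shares of €12,000: Anna and Bruno each take €12,000.

Svea: €111,000; Anna: €12,000; Bruno: €12,000; Joris: €24,000; Ximena: €24,000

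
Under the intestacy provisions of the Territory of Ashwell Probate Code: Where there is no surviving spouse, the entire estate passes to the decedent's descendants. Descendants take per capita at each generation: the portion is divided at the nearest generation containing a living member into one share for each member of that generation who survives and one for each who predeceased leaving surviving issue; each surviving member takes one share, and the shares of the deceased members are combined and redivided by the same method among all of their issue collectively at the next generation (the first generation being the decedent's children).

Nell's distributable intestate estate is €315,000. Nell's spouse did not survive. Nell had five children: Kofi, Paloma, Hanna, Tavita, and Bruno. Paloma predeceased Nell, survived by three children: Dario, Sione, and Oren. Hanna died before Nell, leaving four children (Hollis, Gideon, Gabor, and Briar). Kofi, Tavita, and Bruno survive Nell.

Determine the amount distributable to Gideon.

Gideon receives €18,000.

The entire €315,000 passes to the descendants.
That amount (€315,000) is divided at the children's generation into 5 shares of €63,000. Kofi, Tavita, and Bruno each take €63,000. The 2 shares of the deceased (Paloma and Hanna) are combined into a pool of €126,000.
That pool (€126,000) is divided at the grandchildren's generation equally among Dario, Sione, Oren, Hollis, Gideon, Gabor, and Briar: €18,000 each.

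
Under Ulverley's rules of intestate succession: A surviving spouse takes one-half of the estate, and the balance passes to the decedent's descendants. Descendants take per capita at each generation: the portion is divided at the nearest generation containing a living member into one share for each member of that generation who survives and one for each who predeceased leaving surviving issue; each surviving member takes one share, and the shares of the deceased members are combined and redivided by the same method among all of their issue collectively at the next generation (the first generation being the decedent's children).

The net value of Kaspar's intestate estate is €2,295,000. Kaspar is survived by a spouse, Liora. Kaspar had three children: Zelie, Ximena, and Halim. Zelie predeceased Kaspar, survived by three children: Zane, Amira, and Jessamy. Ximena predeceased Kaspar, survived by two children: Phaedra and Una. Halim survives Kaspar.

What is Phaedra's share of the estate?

Liora takes one-half of €2,295,000 = €1,147,500. The remaining €1,147,500 passes to the descendants.
The descendants' portion (€1,147,500) is divided at the children's generation into 3 shares of €382,500. Halim takes €382,500. The 2 shares of the deceased (Zelie and Ximena) are combined into a pool of €765,000.
That pool (€765,000) is divided at the grandchildren's generation equally among Zane, Amira, Jessamy, Phaedra, and Una: €153,000 each.

Phaedra receives €153,000.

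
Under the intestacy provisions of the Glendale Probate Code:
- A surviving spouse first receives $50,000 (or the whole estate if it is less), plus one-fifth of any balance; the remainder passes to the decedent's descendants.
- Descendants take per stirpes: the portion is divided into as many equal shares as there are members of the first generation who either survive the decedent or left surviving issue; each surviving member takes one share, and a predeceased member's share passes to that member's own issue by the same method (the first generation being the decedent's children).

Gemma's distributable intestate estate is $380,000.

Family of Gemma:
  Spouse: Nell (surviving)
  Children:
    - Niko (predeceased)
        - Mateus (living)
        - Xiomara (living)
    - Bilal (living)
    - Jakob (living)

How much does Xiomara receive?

Xiomara receives $44,000.

Nell first takes $50,000, leaving a balance of $330,000. Nell then takes one-fifth of the balance ($66,000), for a total of $116,000. The remaining $264,000 passes to the descendants.
The descendants' portion ($264,000) is divided into 3 shares of $88,000: Bilal and Jakob each take $88,000; Niko's $88,000 share passes to Niko's issue.
Niko's share ($88,000) is divided into 2 shares of $44,000: Mateus and Xiomara each take $44,000.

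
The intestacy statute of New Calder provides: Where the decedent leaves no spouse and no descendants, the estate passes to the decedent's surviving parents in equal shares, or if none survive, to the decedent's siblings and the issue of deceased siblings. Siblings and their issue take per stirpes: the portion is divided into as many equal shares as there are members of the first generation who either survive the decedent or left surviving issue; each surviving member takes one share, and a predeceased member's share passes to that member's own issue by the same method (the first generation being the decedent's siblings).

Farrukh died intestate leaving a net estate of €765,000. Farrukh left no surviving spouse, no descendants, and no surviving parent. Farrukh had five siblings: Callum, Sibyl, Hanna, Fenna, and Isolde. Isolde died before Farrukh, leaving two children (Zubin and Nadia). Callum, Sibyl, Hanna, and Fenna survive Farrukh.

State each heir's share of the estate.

Callum: €153,000; Sibyl: €153,000; Hanna: €153,000; Fenna: €153,000; Zubin: €76,500; Nadia: €76,500

The entire €765,000 passes to the siblings and their issue.
That amount (€765,000) is divided into 5 shares of €153,000: Callum, Sibyl, Hanna, and Fenna each take €153,000; Isolde's €153,000 share passes to Isolde's issue.
Isolde's share (€153,000) is divided into 2 shares of €76,500: Zubin and Nadia each take €76,500.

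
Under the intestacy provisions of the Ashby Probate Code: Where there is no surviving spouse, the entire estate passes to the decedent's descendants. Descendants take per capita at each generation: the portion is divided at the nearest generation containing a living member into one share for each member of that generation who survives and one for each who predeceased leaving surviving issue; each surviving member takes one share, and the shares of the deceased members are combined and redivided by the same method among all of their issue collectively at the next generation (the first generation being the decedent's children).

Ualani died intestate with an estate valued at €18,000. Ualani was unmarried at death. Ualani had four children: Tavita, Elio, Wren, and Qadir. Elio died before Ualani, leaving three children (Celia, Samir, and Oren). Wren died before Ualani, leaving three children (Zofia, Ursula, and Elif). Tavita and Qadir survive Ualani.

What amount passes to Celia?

The entire €18,000 passes to the descendants.
That amount (€18,000) is divided at the children's generation into 4 shares of €4,500. Tavita and Qadir each take €4,500. The 2 shares of the deceased (Elio and Wren) are combined into a pool of €9,000.
That pool (€9,000) is divided at the grandchildren's generation equally among Celia, Samir, Oren, Zofia, Ursula, and Elif: €1,500 each.

Celia receives €1,500.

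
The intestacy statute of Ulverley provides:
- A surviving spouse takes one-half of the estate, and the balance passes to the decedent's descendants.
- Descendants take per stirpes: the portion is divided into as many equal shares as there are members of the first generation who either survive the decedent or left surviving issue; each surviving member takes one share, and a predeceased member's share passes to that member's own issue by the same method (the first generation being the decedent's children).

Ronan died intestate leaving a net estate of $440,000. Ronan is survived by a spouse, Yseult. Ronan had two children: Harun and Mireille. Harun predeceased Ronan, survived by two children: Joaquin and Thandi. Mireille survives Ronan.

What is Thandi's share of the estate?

Yseult takes one-half of $440,000 = $220,000. The remaining $220,000 passes to the descendants.
The descendants' portion ($220,000) is divided into 2 shares of $110,000: Mireille takes $110,000; Harun's $110,000 share passes to Harun's issue.
Harun's share ($110,000) is divided into 2 shares of $55,000: Joaquin and Thandi each take $55,000.

Thandi receives $55,000.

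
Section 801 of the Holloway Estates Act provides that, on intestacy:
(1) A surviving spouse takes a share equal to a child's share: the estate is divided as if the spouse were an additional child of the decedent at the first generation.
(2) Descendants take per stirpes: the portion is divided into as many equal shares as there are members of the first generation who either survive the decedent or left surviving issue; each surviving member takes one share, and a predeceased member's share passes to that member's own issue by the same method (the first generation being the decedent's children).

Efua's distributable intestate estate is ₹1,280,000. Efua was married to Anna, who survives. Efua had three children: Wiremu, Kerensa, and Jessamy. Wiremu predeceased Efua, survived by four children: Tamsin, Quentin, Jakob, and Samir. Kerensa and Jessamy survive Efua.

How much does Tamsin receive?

The spouse counts as an additional share at the children's level, so there are 4 primary shares of ₹320,000. Anna takes one such share (₹320,000).
The children's combined portion (₹960,000) is divided into 3 shares of ₹320,000: Kerensa and Jessamy each take ₹320,000; Wiremu's ₹320,000 share passes to Wiremu's issue.
Wiremu's share (₹320,000) is divided into 4 shares of ₹80,000: Tamsin, Quentin, Jakob, and Samir each take ₹80,000.

Tamsin receives ₹80,000.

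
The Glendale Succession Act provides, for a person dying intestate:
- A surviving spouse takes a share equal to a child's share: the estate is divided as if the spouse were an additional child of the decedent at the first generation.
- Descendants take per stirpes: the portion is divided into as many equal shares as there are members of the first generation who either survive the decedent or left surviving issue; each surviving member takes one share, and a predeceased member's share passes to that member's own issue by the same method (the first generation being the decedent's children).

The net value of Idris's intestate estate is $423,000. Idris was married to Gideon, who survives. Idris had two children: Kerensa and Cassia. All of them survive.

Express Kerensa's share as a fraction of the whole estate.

The spouse counts as an additional share at the children's level, so there are 3 primary shares of $141,000. Gideon takes one such share ($141,000).
The children's combined portion ($282,000) is divided into 2 shares of $141,000: Kerensa and Cassia each take $141,000.

Kerensa receives 1/3 of the estate.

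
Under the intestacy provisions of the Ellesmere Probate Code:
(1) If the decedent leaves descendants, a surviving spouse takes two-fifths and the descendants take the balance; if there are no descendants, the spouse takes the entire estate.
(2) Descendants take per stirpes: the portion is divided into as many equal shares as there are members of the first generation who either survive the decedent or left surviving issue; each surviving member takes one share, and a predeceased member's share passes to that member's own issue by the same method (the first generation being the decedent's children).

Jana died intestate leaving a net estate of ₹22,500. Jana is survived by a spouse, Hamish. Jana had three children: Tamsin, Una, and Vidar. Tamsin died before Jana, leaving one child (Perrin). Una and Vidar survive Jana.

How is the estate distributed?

Hamish: ₹9,000; Perrin: ₹4,500; Una: ₹4,500; Vidar: ₹4,500

Hamish takes two-fifths of ₹22,500 = ₹9,000. The remaining ₹13,500 passes to the descendants.
The descendants' portion (₹13,500) is divided into 3 shares of ₹4,500: Una and Vidar each take ₹4,500; Tamsin's ₹4,500 share passes to Tamsin's issue.
Tamsin's share (₹4,500) passes entirely to Perrin.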